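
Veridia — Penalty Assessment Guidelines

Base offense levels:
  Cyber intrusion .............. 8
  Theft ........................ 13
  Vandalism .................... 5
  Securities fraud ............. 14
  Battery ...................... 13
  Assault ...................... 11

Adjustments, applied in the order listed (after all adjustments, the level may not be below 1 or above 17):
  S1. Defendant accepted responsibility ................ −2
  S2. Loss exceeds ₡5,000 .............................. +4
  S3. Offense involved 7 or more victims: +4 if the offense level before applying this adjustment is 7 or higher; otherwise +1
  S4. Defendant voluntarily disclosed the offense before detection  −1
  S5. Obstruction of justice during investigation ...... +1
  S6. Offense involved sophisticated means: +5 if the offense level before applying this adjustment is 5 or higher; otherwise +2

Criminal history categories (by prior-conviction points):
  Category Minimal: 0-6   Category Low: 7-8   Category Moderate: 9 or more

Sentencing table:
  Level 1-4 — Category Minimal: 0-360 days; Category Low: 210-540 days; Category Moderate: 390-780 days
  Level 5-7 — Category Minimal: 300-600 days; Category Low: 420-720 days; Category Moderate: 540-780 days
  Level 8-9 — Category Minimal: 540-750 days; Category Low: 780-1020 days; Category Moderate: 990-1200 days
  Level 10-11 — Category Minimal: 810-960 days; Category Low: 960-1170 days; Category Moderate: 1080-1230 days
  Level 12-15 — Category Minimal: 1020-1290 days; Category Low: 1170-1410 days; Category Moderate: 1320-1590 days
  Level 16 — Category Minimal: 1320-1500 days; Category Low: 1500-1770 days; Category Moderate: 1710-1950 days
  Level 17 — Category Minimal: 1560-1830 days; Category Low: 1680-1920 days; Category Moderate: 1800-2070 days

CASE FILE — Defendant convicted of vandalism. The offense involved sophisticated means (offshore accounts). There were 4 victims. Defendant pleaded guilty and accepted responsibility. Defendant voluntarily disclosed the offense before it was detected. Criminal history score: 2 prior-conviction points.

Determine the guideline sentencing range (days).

Base offense level for vandalism: 5.
S1 applies: 5 − 2 = 3.
S2 does not apply.
S3 does not apply.
S4 applies: 3 − 1 = 2.
S5 does not apply.
S6 applies (level before this adjustment is 2 < 5, so +2): 2 + 2 = 4.
Final offense level: 4.
Criminal history: 2 prior points → Category Minimal (0-6).
Level 4 falls in the 1-4 band.
Grid: Level 1-4 × Category Minimal = 0-360 days.

0-360 days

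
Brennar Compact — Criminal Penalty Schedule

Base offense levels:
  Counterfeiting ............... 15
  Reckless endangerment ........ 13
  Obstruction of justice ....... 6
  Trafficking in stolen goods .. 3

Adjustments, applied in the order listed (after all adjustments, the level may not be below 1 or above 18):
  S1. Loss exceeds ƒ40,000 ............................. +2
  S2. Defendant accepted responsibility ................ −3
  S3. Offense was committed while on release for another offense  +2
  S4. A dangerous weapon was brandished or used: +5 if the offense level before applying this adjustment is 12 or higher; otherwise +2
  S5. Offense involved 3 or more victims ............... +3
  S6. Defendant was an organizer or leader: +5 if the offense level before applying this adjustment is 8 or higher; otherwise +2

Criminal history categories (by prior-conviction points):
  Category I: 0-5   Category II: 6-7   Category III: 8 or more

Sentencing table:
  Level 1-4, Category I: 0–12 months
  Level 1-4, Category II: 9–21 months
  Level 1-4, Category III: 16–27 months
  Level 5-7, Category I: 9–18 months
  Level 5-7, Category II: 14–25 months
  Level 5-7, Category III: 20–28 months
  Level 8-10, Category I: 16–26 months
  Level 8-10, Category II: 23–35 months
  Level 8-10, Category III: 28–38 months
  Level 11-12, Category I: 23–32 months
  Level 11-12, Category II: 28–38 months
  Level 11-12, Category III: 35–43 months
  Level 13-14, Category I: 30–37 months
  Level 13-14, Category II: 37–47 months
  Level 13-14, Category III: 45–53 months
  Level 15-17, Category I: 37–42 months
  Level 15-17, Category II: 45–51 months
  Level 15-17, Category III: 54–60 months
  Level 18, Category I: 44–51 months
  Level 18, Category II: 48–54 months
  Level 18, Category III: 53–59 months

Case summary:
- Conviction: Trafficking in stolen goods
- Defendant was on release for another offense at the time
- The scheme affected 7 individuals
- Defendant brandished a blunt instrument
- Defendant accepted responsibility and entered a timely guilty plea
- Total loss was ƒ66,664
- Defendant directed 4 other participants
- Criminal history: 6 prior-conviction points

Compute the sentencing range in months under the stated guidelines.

37-47 months

Base offense level for trafficking in stolen goods: 3.
S1 applies: 3 + 2 = 5.
S2 applies: 5 − 3 = 2.
S3 applies: 2 + 2 = 4.
S4 applies (level before this adjustment is 4 < 12, so +2): 4 + 2 = 6.
S5 applies: 6 + 3 = 9.
S6 applies (level before this adjustment is 9 ≥ 8, so +5): 9 + 5 = 14.
Final offense level: 14.
Criminal history: 6 prior points → Category II (6-7).
Level 14 falls in the 13-14 band.
Grid: Level 13-14 × Category II = 37-47 months.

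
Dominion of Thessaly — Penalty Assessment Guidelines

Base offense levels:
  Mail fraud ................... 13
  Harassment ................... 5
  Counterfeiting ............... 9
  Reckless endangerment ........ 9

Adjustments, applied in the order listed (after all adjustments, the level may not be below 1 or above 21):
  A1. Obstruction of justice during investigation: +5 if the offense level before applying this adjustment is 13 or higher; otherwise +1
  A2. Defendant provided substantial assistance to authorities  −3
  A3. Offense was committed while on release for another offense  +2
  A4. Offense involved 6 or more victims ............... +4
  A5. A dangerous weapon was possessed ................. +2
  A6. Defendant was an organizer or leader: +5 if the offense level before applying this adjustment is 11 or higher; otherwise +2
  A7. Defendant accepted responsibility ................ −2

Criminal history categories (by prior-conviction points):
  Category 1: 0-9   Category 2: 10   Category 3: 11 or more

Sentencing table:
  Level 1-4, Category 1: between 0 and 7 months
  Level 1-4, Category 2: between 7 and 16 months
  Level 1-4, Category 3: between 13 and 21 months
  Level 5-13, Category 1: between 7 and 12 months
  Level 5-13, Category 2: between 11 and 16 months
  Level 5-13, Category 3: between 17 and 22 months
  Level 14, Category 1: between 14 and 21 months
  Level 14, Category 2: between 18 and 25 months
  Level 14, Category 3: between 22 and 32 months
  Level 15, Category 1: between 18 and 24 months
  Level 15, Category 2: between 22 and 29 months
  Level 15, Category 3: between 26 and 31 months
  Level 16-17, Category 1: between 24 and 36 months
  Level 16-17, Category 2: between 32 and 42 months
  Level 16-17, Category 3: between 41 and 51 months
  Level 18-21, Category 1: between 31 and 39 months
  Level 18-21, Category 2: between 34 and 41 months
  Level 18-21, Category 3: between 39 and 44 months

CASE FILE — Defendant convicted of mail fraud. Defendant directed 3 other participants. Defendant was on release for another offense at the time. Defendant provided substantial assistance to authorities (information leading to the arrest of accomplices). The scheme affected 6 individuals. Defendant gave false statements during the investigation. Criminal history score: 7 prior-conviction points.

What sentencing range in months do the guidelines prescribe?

31-39 months

Base offense level for mail fraud: 13.
A1 applies (level before this adjustment is 13 ≥ 13, so +5): 13 + 5 = 18.
A2 applies: 18 − 3 = 15.
A3 applies: 15 + 2 = 17.
A4 applies: 17 + 4 = 21.
A5 does not apply.
A6 applies (level before this adjustment is 21 ≥ 11, so +5): 21 + 5 = 26.
A7 does not apply.
Level 26 exceeds the maximum of 21; capped at 21.
Final offense level: 21.
Criminal history: 7 prior points → Category 1 (0-9).
Level 21 falls in the 18-21 band.
Grid: Level 18-21 × Category 1 = 31-39 months.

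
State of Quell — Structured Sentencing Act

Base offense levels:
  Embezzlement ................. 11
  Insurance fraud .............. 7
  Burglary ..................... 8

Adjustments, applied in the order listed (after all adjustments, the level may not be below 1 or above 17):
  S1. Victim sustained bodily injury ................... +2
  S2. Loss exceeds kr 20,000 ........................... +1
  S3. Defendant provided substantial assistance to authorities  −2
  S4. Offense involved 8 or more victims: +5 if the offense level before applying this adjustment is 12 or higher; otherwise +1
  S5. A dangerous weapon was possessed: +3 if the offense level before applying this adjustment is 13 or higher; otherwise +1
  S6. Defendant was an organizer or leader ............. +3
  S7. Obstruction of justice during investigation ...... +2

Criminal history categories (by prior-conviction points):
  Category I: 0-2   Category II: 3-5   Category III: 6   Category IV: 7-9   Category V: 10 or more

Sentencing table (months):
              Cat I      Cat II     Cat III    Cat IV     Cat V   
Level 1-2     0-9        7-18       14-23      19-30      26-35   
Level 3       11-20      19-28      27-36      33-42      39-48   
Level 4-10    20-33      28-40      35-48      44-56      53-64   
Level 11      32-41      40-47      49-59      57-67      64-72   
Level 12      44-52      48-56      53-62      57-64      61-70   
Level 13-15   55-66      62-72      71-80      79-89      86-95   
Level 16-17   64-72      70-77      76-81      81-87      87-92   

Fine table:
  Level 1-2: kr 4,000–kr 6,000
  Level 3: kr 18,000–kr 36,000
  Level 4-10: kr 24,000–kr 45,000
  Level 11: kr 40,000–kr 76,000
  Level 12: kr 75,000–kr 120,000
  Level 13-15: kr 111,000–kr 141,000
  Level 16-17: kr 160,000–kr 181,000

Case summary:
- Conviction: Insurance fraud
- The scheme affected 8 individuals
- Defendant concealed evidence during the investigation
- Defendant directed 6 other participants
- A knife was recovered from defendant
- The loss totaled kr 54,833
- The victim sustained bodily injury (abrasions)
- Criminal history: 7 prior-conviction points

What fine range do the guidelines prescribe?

kr 160,000–kr 181,000

Base offense level for insurance fraud: 7.
S1 applies: 7 + 2 = 9.
S2 applies: 9 + 1 = 10.
S3 does not apply.
S4 applies (level before this adjustment is 10 < 12, so +1): 10 + 1 = 11.
S5 applies (level before this adjustment is 11 < 13, so +1): 11 + 1 = 12.
S6 applies: 12 + 3 = 15.
S7 applies: 15 + 2 = 17.
Final offense level: 17.
Level 17 falls in the 16-17 band.
Fine table: Level 16-17 → kr 160,000–kr 181,000.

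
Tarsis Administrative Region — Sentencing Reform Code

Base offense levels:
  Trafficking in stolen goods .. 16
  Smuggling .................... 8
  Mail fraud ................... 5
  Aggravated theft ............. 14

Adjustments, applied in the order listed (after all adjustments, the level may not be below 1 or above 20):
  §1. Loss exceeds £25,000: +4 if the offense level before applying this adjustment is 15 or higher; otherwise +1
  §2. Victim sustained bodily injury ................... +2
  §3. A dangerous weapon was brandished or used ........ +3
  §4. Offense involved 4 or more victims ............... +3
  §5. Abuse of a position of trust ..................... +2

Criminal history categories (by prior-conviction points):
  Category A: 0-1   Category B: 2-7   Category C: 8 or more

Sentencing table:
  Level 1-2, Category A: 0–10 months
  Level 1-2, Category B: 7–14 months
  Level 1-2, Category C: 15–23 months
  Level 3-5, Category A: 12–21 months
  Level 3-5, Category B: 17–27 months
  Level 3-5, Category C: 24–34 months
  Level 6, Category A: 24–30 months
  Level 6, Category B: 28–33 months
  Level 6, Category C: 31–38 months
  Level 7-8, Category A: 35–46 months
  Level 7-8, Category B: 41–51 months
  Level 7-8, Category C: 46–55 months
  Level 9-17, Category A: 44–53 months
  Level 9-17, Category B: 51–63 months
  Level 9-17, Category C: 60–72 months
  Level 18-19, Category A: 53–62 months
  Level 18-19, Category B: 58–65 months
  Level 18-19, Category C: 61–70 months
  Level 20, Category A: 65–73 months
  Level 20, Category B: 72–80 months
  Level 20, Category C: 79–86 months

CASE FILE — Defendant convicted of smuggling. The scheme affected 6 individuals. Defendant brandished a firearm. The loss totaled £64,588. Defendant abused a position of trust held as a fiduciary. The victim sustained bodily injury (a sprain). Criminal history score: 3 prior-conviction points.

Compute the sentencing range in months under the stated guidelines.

58-65 months

Base offense level for smuggling: 8.
§1 applies (level before this adjustment is 8 < 15, so +1): 8 + 1 = 9.
§2 applies: 9 + 2 = 11.
§3 applies: 11 + 3 = 14.
§4 applies: 14 + 3 = 17.
§5 applies: 17 + 2 = 19.
Final offense level: 19.
Criminal history: 3 prior points → Category B (2-7).
Level 19 falls in the 18-19 band.
Grid: Level 18-19 × Category B = 58-65 months.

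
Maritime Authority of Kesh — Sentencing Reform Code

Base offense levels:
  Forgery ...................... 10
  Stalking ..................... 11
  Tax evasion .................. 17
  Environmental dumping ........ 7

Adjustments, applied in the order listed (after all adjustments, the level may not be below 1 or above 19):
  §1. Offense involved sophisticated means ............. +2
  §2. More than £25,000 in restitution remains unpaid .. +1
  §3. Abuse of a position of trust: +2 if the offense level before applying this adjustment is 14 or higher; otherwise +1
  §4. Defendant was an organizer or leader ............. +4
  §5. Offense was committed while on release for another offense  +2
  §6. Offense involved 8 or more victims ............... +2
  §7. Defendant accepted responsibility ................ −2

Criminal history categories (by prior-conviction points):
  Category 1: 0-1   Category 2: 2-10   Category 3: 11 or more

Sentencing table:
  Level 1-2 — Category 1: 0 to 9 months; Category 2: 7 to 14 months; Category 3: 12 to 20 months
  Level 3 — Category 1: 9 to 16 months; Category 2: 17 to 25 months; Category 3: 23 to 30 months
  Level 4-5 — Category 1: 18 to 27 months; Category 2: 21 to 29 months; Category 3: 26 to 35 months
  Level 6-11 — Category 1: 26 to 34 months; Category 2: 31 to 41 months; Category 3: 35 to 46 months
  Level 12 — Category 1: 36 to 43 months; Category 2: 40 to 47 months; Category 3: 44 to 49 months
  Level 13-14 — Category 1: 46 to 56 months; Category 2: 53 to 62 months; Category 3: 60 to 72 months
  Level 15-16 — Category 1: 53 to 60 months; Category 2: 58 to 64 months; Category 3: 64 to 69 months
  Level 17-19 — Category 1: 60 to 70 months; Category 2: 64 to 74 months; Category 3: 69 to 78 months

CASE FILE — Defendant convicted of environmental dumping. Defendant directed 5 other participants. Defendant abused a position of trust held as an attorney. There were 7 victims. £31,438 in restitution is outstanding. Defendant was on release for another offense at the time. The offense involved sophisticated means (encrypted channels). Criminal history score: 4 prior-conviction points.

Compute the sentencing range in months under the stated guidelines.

Base offense level for environmental dumping: 7.
§1 applies: 7 + 2 = 9.
§2 applies: 9 + 1 = 10.
§3 applies (level before this adjustment is 10 < 14, so +1): 10 + 1 = 11.
§4 applies: 11 + 4 = 15.
§5 applies: 15 + 2 = 17.
§7 does not apply.
Final offense level: 17.
Criminal history: 4 prior points → Category 2 (2-10).
Level 17 falls in the 17-19 band.
Grid: Level 17-19 × Category 2 = 64-74 months.

64-74 months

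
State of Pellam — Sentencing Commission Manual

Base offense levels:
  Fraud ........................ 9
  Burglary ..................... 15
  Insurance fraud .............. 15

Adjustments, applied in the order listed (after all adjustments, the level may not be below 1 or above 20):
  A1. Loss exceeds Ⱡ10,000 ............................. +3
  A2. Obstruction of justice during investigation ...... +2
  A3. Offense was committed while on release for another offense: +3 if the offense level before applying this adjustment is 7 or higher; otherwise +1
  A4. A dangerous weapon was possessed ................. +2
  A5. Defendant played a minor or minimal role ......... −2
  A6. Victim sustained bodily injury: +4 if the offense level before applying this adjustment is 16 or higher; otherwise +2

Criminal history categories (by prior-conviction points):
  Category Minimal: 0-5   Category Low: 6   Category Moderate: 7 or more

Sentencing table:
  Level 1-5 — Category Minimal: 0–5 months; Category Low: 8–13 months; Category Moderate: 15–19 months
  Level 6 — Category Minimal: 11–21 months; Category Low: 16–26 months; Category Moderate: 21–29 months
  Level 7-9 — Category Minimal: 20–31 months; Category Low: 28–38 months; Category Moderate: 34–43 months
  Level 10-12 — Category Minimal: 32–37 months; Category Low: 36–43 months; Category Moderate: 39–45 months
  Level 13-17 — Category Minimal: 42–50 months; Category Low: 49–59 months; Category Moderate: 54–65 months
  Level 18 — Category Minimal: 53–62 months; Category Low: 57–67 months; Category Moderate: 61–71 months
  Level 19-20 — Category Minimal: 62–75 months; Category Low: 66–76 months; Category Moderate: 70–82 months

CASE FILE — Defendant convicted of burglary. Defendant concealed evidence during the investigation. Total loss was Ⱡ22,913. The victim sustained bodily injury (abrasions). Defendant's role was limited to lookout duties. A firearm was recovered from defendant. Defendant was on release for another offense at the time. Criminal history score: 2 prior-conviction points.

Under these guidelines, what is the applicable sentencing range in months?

62-75 months

Base offense level for burglary: 15.
A1 applies: 15 + 3 = 18.
A2 applies: 18 + 2 = 20.
A3 applies (level before this adjustment is 20 ≥ 7, so +3): 20 + 3 = 23.
A4 applies: 23 + 2 = 25.
A5 applies: 25 − 2 = 23.
A6 applies (level before this adjustment is 23 ≥ 16, so +4): 23 + 4 = 27.
Level 27 exceeds the maximum of 20; capped at 20.
Final offense level: 20.
Criminal history: 2 prior points → Category Minimal (0-5).
Level 20 falls in the 19-20 band.
Grid: Level 19-20 × Category Minimal = 62-75 months.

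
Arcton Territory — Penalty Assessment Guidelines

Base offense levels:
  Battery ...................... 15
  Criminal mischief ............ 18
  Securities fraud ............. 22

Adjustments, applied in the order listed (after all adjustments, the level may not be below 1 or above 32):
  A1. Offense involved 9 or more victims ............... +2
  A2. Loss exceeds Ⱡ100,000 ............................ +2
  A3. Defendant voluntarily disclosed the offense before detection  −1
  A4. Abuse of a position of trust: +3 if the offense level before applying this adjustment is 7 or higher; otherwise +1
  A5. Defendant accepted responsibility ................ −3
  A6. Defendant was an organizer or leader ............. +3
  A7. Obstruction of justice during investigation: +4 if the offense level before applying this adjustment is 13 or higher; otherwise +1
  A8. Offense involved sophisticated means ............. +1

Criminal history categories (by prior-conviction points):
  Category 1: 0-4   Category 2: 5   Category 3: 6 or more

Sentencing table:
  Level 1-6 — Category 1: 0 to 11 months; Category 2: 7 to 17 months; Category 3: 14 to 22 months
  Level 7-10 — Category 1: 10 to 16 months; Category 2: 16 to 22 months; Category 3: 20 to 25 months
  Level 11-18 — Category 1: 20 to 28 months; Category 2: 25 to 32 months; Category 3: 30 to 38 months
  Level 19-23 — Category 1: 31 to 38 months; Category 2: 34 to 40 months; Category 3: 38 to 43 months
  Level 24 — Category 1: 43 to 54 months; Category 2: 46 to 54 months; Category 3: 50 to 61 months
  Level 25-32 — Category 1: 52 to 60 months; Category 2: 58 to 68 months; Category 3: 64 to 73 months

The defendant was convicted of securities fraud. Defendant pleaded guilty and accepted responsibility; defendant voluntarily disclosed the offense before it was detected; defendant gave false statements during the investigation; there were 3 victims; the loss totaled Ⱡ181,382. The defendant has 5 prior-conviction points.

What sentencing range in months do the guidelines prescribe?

46-54 months

Base offense level for securities fraud: 22.
A2 applies: 22 + 2 = 24.
A3 applies: 24 − 1 = 23.
A5 applies: 23 − 3 = 20.
A7 applies (level before this adjustment is 20 ≥ 13, so +4): 20 + 4 = 24.
Final offense level: 24.
Criminal history: 5 prior points → Category 2 (5).
Level 24 falls in the 24 band.
Grid: Level 24 × Category 2 = 46-54 months.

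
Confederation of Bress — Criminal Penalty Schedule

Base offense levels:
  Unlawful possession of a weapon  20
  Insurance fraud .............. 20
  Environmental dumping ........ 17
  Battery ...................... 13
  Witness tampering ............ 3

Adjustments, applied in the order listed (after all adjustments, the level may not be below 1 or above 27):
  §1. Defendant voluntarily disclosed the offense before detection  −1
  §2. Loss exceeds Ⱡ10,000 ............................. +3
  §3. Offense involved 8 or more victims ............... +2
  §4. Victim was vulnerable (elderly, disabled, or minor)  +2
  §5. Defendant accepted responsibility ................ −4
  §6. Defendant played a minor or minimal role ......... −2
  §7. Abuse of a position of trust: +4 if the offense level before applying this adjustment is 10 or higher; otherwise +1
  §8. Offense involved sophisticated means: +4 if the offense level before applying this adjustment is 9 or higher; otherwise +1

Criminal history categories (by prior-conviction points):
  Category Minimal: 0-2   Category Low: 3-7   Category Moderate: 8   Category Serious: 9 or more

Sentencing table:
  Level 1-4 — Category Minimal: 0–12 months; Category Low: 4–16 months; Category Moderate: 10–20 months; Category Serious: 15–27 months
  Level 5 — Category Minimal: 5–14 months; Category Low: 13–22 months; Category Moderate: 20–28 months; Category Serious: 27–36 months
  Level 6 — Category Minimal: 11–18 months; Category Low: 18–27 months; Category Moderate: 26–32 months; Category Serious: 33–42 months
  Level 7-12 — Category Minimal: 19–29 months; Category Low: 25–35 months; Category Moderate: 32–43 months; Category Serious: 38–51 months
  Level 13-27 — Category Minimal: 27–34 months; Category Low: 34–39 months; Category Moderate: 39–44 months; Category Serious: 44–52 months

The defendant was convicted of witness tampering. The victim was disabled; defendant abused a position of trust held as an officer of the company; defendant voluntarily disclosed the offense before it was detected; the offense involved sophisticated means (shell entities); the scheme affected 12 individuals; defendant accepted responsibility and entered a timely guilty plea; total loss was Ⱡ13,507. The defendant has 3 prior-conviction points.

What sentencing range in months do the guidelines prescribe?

Base offense level for witness tampering: 3.
§1 applies: 3 − 1 = 2.
§2 applies: 2 + 3 = 5.
§3 applies: 5 + 2 = 7.
§4 applies: 7 + 2 = 9.
§5 applies: 9 − 4 = 5.
§7 applies (level before this adjustment is 5 < 10, so +1): 5 + 1 = 6.
§8 applies (level before this adjustment is 6 < 9, so +1): 6 + 1 = 7.
Final offense level: 7.
Criminal history: 3 prior points → Category Low (3-7).
Level 7 falls in the 7-12 band.
Grid: Level 7-12 × Category Low = 25-35 months.

25-35 months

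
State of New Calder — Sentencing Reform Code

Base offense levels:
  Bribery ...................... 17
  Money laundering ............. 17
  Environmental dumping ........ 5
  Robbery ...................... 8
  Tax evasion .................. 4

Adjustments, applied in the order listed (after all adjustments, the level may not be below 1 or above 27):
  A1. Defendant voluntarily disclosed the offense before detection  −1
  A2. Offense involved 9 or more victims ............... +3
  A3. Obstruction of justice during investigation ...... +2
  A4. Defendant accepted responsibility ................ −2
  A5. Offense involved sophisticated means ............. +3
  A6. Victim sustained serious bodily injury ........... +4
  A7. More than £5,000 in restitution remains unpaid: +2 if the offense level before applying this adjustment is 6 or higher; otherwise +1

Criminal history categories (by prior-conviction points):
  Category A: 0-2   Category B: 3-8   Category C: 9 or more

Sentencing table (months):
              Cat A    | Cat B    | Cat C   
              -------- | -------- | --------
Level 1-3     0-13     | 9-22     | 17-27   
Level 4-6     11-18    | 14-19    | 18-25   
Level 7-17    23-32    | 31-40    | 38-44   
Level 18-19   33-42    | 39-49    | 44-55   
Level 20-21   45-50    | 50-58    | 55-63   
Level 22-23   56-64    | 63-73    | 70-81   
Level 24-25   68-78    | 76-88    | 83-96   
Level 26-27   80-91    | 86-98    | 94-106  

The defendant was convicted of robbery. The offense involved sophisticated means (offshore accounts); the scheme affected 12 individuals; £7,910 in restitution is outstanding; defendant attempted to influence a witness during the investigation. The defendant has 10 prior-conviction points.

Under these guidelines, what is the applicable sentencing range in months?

Base offense level for robbery: 8.
A1 does not apply.
A2 applies: 8 + 3 = 11.
A3 applies: 11 + 2 = 13.
A4 does not apply.
A5 applies: 13 + 3 = 16.
A6 does not apply.
A7 applies (level before this adjustment is 16 ≥ 6, so +2): 16 + 2 = 18.
Final offense level: 18.
Criminal history: 10 prior points → Category C (9+).
Level 18 falls in the 18-19 band.
Grid: Level 18-19 × Category C = 44-55 months.

44-55 months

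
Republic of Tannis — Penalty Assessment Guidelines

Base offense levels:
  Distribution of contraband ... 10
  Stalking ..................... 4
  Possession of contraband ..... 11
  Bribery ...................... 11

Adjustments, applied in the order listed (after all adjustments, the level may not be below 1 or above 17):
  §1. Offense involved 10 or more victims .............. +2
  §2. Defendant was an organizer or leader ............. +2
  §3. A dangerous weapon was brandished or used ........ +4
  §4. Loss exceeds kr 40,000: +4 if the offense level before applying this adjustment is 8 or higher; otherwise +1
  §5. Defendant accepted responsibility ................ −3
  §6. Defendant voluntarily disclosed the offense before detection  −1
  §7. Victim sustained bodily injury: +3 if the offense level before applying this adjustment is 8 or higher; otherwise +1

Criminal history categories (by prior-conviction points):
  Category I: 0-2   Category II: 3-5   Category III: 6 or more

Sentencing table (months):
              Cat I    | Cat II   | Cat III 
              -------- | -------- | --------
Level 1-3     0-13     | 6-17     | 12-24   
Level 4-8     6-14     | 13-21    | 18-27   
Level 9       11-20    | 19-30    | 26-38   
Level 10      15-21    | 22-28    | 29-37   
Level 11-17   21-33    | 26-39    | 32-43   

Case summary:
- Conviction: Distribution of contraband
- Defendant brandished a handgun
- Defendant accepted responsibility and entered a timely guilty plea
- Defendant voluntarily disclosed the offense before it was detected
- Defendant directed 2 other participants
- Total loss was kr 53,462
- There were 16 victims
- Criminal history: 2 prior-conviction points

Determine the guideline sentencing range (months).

21-33 months

Base offense level for distribution of contraband: 10.
§1 applies: 10 + 2 = 12.
§2 applies: 12 + 2 = 14.
§3 applies: 14 + 4 = 18.
§4 applies (level before this adjustment is 18 ≥ 8, so +4): 18 + 4 = 22.
§5 applies: 22 − 3 = 19.
§6 applies: 19 − 1 = 18.
Level 18 exceeds the maximum of 17; capped at 17.
Final offense level: 17.
Criminal history: 2 prior points → Category I (0-2).
Level 17 falls in the 11-17 band.
Grid: Level 11-17 × Category I = 21-33 months.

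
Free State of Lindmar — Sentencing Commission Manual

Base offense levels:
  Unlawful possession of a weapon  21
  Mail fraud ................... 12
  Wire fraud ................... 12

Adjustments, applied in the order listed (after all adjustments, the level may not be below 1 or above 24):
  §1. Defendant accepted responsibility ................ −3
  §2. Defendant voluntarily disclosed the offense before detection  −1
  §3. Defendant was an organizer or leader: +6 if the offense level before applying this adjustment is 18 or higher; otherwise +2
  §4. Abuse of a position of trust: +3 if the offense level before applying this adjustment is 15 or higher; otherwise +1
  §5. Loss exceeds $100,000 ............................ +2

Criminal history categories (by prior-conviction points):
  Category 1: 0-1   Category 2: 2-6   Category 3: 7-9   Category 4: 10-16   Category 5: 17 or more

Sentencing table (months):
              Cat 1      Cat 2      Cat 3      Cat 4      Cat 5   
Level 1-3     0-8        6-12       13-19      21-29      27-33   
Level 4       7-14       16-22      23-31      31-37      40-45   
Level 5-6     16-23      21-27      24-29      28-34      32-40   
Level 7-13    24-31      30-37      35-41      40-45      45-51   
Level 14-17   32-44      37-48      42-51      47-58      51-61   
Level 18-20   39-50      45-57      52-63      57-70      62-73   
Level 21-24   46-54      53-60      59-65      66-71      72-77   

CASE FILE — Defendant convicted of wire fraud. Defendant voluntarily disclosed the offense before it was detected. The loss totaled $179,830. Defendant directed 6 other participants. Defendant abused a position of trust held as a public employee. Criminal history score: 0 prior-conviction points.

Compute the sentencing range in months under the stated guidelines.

Base offense level for wire fraud: 12.
§2 applies: 12 − 1 = 11.
§3 applies (level before this adjustment is 11 < 18, so +2): 11 + 2 = 13.
§4 applies (level before this adjustment is 13 < 15, so +1): 13 + 1 = 14.
§5 applies: 14 + 2 = 16.
Final offense level: 16.
Criminal history: 0 prior points → Category 1 (0-1).
Level 16 falls in the 14-17 band.
Grid: Level 14-17 × Category 1 = 32-44 months.

32-44 months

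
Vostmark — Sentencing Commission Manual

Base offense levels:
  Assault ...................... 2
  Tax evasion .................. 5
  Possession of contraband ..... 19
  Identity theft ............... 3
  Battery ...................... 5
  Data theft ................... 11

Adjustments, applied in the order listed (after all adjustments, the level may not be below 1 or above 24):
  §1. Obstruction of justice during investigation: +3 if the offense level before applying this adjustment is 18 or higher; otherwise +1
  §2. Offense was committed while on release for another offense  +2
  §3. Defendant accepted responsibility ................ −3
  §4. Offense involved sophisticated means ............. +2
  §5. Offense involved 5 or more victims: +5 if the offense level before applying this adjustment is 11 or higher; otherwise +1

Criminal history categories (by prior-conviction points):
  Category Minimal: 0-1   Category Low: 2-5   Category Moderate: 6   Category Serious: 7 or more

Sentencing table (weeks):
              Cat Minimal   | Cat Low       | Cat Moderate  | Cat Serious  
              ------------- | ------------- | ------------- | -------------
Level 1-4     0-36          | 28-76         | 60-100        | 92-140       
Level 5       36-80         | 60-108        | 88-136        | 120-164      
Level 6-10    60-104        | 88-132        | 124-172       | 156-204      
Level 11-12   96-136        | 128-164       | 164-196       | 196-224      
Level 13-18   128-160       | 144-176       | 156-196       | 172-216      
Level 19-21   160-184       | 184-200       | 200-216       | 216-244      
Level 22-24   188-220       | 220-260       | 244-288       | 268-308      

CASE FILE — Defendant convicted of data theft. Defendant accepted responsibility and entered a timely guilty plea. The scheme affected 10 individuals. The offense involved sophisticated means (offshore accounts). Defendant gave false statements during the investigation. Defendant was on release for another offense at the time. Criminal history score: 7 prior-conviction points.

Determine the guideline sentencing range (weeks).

Base offense level for data theft: 11.
§1 applies (level before this adjustment is 11 < 18, so +1): 11 + 1 = 12.
§2 applies: 12 + 2 = 14.
§3 applies: 14 − 3 = 11.
§4 applies: 11 + 2 = 13.
§5 applies (level before this adjustment is 13 ≥ 11, so +5): 13 + 5 = 18.
Final offense level: 18.
Criminal history: 7 prior points → Category Serious (7+).
Level 18 falls in the 13-18 band.
Grid: Level 13-18 × Category Serious = 172-216 weeks.

172-216 weeks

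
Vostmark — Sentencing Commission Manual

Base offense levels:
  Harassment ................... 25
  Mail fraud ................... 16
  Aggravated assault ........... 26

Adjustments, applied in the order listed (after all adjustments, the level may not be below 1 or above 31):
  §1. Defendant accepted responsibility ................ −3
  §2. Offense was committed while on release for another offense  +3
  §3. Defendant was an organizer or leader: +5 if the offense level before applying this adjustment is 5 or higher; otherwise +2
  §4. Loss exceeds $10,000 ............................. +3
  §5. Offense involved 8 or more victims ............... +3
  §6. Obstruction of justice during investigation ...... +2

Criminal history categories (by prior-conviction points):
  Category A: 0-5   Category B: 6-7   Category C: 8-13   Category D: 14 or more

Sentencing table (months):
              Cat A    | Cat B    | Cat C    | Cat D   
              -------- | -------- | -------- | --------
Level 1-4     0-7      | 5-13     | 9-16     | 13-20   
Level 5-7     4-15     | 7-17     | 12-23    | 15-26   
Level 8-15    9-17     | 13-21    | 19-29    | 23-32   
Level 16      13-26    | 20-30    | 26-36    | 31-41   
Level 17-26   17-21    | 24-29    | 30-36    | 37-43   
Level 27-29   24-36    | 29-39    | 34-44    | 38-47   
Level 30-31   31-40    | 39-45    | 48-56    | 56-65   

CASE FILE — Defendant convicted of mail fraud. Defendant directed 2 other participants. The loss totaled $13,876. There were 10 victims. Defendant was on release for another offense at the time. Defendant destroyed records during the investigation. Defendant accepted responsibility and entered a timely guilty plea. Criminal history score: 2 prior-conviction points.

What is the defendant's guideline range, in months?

Base offense level for mail fraud: 16.
§1 applies: 16 − 3 = 13.
§2 applies: 13 + 3 = 16.
§3 applies (level before this adjustment is 16 ≥ 5, so +5): 16 + 5 = 21.
§4 applies: 21 + 3 = 24.
§5 applies: 24 + 3 = 27.
§6 applies: 27 + 2 = 29.
Final offense level: 29.
Criminal history: 2 prior points → Category A (0-5).
Level 29 falls in the 27-29 band.
Grid: Level 27-29 × Category A = 24-36 months.

24-36 months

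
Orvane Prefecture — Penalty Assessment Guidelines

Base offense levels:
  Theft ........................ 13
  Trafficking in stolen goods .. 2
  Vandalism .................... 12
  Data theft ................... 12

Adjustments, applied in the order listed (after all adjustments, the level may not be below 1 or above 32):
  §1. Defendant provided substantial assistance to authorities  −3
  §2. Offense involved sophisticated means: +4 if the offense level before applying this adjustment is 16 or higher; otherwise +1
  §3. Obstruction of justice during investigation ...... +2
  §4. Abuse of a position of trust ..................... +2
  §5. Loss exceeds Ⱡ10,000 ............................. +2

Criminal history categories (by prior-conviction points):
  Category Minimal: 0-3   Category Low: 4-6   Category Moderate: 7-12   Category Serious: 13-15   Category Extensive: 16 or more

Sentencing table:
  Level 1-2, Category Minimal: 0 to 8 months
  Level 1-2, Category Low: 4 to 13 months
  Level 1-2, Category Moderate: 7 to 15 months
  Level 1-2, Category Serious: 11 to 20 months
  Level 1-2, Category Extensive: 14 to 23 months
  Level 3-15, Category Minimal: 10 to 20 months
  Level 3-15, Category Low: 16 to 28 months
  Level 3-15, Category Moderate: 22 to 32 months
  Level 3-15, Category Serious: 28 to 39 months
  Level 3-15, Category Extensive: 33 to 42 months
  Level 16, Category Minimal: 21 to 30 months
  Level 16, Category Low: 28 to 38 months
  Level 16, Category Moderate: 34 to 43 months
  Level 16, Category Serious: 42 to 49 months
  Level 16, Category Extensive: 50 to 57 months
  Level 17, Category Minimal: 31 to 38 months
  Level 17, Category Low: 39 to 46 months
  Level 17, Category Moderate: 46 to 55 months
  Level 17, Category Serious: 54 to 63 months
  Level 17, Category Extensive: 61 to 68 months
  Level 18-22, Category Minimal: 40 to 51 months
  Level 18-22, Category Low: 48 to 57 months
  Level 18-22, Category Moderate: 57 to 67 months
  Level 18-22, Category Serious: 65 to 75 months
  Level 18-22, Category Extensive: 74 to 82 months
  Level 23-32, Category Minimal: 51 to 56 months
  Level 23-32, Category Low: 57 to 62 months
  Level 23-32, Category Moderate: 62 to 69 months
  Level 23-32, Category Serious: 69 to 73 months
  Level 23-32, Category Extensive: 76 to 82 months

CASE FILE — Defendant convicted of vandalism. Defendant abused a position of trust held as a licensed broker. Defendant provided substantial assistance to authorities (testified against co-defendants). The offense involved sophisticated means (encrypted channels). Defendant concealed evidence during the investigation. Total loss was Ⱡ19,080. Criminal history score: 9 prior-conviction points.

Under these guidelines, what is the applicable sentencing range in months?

34-43 months

Base offense level for vandalism: 12.
§1 applies: 12 − 3 = 9.
§2 applies (level before this adjustment is 9 < 16, so +1): 9 + 1 = 10.
§3 applies: 10 + 2 = 12.
§4 applies: 12 + 2 = 14.
§5 applies: 14 + 2 = 16.
Final offense level: 16.
Criminal history: 9 prior points → Category Moderate (7-12).
Level 16 falls in the 16 band.
Grid: Level 16 × Category Moderate = 34-43 months.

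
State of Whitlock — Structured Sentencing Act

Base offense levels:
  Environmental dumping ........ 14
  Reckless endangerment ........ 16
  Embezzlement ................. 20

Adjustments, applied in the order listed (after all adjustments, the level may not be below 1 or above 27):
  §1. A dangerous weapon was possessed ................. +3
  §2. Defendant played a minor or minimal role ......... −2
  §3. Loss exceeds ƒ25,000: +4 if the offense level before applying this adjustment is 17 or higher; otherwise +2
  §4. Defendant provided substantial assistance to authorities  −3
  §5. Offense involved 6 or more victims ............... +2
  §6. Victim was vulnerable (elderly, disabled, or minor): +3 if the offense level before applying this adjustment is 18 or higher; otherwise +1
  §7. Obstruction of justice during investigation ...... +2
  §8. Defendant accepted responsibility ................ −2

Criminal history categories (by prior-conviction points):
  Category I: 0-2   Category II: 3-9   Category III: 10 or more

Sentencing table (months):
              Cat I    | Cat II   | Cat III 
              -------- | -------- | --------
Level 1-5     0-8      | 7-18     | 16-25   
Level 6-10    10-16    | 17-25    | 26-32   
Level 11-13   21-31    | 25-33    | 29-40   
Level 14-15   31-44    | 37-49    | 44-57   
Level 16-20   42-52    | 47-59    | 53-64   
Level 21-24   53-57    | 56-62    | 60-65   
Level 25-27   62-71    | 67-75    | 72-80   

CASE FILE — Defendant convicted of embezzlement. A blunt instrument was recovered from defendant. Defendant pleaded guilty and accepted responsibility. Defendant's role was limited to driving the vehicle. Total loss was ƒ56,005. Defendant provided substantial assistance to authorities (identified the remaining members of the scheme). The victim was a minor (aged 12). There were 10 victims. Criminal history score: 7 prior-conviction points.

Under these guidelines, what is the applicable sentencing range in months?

Base offense level for embezzlement: 20.
§1 applies: 20 + 3 = 23.
§2 applies: 23 − 2 = 21.
§3 applies (level before this adjustment is 21 ≥ 17, so +4): 21 + 4 = 25.
§4 applies: 25 − 3 = 22.
§5 applies: 22 + 2 = 24.
§6 applies (level before this adjustment is 24 ≥ 18, so +3): 24 + 3 = 27.
§7 does not apply.
§8 applies: 27 − 2 = 25.
Final offense level: 25.
Criminal history: 7 prior points → Category II (3-9).
Level 25 falls in the 25-27 band.
Grid: Level 25-27 × Category II = 67-75 months.

67-75 months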